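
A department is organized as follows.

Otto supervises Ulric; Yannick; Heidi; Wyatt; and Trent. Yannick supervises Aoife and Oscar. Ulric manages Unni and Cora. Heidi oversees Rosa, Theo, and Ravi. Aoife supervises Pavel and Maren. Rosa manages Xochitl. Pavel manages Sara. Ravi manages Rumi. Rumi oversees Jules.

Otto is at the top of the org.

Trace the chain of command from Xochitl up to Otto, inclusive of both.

Xochitl reports to Rosa. Rosa reports to Heidi. Heidi reports to Otto. Otto is at the top.

Xochitl -> Rosa -> Heidi -> Otto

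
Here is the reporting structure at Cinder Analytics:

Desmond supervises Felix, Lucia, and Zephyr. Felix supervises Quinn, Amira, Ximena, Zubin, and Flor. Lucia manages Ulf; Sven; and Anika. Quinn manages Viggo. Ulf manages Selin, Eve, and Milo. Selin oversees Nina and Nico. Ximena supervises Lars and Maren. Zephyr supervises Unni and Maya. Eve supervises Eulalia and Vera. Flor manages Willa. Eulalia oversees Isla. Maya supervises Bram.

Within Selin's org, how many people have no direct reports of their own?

2

The people in Selin's organization with no one reporting to them are Nico, Nina. That is 2.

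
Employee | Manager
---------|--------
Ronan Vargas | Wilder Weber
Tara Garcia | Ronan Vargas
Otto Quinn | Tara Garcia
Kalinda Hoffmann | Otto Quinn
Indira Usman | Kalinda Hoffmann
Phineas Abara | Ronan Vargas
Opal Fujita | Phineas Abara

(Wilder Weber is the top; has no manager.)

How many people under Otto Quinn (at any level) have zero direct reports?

The only person in Otto Quinn's organization with no one reporting to them is Indira Usman. That is 1.

1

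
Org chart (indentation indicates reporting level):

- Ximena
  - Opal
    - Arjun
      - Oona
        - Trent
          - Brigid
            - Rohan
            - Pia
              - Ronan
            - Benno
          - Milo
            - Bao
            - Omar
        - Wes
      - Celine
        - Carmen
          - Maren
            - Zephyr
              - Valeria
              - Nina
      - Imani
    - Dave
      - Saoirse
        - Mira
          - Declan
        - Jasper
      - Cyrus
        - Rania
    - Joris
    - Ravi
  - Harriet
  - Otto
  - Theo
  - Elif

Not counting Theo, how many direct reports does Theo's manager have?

4

Theo reports to Ximena. Ximena's other direct reports are Opal, Harriet, Otto, Elif — 4 peers.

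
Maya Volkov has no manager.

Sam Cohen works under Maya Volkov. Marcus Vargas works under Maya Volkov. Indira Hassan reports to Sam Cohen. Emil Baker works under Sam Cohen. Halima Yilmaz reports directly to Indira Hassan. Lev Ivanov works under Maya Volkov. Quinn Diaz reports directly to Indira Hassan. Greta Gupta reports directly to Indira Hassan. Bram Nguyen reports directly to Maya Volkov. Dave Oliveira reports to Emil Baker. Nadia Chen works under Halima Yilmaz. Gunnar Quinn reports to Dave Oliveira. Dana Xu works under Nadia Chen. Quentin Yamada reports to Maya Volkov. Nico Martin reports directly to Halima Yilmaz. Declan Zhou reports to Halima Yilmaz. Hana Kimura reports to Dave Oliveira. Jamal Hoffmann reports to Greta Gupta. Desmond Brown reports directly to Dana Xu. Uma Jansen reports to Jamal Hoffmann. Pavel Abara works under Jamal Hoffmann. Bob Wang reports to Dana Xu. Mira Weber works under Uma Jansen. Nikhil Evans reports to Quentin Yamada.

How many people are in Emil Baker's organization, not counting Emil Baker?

Emil Baker directly manages Dave Oliveira. Under Dave Oliveira: Hana Kimura, Gunnar Quinn (2). That's 3 in total.

3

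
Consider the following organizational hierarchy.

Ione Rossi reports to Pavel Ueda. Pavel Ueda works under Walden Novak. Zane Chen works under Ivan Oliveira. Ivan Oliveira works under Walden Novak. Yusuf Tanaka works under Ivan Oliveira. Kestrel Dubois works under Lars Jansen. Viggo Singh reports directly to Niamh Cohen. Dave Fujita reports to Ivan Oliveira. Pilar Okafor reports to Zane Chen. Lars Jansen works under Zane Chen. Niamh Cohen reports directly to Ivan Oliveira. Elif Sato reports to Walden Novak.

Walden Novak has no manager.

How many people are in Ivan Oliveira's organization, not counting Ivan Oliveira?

8

Ivan Oliveira directly manages Zane Chen, Yusuf Tanaka, Niamh Cohen, Dave Fujita. Under Zane Chen: Lars Jansen, Kestrel Dubois, Pilar Okafor (3). Yusuf Tanaka has no reports. Under Niamh Cohen: Viggo Singh (1). Dave Fujita has no reports. So Ivan Oliveira's organization is 4 direct reports plus everyone under them: 4 + 1 + 2 + 1 = 8.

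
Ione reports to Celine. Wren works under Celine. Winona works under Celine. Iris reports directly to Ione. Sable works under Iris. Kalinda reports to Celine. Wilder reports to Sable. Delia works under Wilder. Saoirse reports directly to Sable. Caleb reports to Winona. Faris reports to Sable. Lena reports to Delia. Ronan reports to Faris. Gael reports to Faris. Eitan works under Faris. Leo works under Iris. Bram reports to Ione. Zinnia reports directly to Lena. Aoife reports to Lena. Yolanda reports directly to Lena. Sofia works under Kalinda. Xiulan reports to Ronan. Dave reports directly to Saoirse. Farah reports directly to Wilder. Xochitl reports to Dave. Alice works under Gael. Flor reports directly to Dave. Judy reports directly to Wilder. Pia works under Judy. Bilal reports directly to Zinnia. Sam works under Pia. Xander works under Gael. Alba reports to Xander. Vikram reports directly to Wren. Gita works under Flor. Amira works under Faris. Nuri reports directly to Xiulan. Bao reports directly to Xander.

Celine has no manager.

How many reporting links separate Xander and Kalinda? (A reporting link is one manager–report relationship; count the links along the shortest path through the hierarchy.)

7

Xander is 6 levels below Celine, and Kalinda is 1 level below Celine (their lowest common manager). The shortest path runs up from Xander to Celine and back down to Kalinda: 6 + 1 = 7 links.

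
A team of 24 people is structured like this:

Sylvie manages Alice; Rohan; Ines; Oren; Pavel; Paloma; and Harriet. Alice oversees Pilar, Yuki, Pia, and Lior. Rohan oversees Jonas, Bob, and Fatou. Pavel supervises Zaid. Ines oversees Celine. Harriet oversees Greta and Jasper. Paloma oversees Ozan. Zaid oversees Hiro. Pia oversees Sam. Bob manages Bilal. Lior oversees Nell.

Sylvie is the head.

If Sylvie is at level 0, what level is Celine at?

Chain from Celine up to Sylvie: Celine → Ines → Sylvie. That is 2 steps up, so Celine is 2 levels below Sylvie.

2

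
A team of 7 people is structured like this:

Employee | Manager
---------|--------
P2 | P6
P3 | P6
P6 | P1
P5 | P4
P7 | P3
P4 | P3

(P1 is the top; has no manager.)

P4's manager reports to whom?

P4 reports to P3, and P3 reports to P6. So P4's skip-level manager is P6.

P6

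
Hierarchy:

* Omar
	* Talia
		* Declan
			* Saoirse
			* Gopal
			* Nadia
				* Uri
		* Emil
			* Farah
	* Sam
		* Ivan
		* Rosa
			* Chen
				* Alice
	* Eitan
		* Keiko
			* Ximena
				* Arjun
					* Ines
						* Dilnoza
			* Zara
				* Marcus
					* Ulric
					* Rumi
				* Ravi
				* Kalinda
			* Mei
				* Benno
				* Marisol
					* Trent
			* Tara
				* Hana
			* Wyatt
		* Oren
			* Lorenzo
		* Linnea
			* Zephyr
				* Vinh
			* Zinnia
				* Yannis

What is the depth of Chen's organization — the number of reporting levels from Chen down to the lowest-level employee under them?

The longest chain under Chen runs Chen → Alice, which is 1 level below Chen.

1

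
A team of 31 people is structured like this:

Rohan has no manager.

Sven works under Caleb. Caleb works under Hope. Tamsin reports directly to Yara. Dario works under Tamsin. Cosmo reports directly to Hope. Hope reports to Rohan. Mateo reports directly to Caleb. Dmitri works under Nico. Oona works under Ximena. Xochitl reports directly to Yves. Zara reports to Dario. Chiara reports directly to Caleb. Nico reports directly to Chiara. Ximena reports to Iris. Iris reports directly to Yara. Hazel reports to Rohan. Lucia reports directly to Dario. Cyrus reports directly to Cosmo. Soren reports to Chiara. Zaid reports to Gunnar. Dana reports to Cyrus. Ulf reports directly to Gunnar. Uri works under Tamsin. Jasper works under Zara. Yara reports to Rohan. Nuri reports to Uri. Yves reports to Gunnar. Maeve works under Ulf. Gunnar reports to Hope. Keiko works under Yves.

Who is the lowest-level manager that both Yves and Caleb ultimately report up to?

Yves's chain of managers is Gunnar, Hope, Rohan. Caleb's chain of managers is Hope, Rohan. The first manager that appears in both chains is Hope.

Hope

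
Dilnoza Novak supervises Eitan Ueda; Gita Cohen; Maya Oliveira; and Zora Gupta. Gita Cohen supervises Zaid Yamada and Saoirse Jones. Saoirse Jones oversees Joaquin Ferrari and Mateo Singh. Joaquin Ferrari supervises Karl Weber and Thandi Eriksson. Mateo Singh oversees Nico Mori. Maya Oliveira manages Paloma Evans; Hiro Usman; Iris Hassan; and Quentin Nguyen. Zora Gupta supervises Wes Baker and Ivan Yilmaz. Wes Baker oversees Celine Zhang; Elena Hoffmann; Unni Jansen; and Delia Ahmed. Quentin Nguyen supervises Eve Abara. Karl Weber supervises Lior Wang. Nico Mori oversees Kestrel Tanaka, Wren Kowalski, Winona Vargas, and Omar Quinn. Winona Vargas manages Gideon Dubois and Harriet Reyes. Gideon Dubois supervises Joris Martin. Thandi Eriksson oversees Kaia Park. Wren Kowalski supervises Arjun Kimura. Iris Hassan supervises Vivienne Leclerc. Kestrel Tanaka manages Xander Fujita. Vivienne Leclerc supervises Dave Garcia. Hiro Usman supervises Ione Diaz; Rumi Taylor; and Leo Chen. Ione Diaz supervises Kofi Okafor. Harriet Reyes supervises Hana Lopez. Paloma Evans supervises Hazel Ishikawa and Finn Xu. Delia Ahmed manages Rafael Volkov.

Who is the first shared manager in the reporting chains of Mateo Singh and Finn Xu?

Dilnoza Novak

Mateo Singh's chain of managers is Saoirse Jones, Gita Cohen, Dilnoza Novak. Finn Xu's chain of managers is Paloma Evans, Maya Oliveira, Dilnoza Novak. The first manager that appears in both chains is Dilnoza Novak.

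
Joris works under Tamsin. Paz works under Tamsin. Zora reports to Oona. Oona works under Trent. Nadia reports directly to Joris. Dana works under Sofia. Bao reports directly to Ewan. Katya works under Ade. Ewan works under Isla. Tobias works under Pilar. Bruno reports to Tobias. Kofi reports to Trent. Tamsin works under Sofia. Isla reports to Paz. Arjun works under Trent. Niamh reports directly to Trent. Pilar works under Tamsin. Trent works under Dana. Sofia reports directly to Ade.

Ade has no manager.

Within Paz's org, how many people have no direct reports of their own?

The only person in Paz's organization with no one reporting to them is Bao. That is 1.

1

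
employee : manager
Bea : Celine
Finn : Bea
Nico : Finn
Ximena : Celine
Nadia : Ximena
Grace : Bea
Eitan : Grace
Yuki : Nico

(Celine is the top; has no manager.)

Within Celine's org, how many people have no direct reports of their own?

3

The people in Celine's organization with no one reporting to them are Nadia, Eitan, Yuki. That is 3.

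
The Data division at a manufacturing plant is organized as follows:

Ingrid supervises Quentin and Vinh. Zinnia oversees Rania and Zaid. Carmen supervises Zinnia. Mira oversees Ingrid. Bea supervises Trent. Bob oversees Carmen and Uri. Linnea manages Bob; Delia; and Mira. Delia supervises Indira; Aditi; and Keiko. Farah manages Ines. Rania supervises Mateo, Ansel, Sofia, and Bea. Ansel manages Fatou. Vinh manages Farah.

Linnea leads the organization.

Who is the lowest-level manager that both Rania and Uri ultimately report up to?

Bob

Rania's chain of managers is Zinnia, Carmen, Bob, Linnea. Uri's chain of managers is Bob, Linnea. The first manager that appears in both chains is Bob.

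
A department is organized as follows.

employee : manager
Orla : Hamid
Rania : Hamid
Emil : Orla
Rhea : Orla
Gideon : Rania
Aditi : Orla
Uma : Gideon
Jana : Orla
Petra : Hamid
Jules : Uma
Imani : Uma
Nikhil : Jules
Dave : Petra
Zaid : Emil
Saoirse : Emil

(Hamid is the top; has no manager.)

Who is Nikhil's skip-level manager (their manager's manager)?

Nikhil reports to Jules, and Jules reports to Uma. So Nikhil's skip-level manager is Uma.

Uma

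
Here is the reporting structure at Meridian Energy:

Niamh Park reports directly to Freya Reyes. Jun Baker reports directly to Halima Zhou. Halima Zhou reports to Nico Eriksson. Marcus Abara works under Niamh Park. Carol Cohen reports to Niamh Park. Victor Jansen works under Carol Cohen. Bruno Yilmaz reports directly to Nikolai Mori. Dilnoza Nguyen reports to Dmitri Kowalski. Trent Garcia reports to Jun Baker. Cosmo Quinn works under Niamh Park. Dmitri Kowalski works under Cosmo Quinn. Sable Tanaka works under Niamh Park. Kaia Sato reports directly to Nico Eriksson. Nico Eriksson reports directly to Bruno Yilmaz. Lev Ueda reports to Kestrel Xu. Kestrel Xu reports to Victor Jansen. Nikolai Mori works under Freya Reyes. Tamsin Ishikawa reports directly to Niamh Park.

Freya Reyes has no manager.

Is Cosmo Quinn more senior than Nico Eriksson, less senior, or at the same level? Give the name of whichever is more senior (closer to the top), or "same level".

Cosmo Quinn

Cosmo Quinn is 2 levels below Freya Reyes; Nico Eriksson is 3. Cosmo Quinn is higher.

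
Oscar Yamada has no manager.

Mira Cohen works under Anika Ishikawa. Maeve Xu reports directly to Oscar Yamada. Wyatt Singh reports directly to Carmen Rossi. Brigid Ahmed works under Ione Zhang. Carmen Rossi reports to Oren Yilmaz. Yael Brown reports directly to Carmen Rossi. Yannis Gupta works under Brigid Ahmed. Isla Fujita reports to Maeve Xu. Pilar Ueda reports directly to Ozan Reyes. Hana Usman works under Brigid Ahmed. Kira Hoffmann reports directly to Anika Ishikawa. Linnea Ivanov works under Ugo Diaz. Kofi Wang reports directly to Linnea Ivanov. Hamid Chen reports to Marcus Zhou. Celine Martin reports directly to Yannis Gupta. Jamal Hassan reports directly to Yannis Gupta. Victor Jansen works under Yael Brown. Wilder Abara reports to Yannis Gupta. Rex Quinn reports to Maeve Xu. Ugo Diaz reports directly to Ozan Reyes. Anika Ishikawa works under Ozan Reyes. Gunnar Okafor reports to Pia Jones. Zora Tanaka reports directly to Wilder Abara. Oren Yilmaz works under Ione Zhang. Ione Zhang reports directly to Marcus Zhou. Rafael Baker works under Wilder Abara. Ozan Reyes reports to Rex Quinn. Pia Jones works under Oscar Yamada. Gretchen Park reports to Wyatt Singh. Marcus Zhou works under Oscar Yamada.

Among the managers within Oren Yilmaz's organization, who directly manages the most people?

Carmen Rossi

Direct-report counts within Oren Yilmaz's organization: Oren Yilmaz has 1; Carmen Rossi has 2; Yael Brown has 1; Wyatt Singh has 1. The largest is 2, held by Carmen Rossi.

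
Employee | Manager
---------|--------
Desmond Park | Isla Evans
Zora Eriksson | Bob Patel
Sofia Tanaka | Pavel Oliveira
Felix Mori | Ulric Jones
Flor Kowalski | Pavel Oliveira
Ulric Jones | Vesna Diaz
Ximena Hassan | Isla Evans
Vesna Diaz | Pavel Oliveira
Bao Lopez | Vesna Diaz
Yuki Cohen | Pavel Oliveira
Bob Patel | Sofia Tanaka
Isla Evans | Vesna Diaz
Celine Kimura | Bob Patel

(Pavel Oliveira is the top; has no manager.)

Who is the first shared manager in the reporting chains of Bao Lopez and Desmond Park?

Bao Lopez's chain of managers is Vesna Diaz, Pavel Oliveira. Desmond Park's chain of managers is Isla Evans, Vesna Diaz, Pavel Oliveira. The first manager that appears in both chains is Vesna Diaz.

Vesna Diaz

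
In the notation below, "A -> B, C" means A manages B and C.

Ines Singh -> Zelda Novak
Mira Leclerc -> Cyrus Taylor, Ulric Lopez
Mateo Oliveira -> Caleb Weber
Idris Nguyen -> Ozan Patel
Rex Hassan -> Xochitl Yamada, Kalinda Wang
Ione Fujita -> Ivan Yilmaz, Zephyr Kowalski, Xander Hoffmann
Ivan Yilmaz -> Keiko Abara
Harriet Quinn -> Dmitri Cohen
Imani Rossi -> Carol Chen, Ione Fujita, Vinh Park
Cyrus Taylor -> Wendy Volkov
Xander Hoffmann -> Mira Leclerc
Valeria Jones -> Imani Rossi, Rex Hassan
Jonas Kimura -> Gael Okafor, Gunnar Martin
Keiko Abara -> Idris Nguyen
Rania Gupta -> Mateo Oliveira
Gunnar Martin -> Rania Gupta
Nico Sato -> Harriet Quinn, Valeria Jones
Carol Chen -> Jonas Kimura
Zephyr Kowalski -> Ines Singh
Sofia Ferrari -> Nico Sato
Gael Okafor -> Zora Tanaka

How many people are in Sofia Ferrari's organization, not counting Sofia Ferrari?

30

Sofia Ferrari directly manages Nico Sato. Under Nico Sato: Valeria Jones, Rex Hassan, Kalinda Wang, Xochitl Yamada, Imani Rossi, Vinh Park, Ione Fujita, Xander Hoffmann, Mira Leclerc, Ulric Lopez, Cyrus Taylor, Wendy Volkov, Zephyr Kowalski, Ines Singh, Zelda Novak, Ivan Yilmaz, Keiko Abara, Idris Nguyen, Ozan Patel, Carol Chen, Jonas Kimura, Gunnar Martin, Rania Gupta, Mateo Oliveira, Caleb Weber, Gael Okafor, Zora Tanaka, Harriet Quinn, Dmitri Cohen (29). That's 30 in total.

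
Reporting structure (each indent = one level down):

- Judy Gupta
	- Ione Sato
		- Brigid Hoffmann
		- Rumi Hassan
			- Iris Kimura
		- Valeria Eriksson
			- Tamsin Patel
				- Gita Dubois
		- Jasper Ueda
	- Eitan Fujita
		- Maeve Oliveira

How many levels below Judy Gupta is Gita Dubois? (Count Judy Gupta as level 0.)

4

Chain from Gita Dubois up to Judy Gupta: Gita Dubois → Tamsin Patel → Valeria Eriksson → Ione Sato → Judy Gupta. That is 4 steps up, so Gita Dubois is 4 levels below Judy Gupta.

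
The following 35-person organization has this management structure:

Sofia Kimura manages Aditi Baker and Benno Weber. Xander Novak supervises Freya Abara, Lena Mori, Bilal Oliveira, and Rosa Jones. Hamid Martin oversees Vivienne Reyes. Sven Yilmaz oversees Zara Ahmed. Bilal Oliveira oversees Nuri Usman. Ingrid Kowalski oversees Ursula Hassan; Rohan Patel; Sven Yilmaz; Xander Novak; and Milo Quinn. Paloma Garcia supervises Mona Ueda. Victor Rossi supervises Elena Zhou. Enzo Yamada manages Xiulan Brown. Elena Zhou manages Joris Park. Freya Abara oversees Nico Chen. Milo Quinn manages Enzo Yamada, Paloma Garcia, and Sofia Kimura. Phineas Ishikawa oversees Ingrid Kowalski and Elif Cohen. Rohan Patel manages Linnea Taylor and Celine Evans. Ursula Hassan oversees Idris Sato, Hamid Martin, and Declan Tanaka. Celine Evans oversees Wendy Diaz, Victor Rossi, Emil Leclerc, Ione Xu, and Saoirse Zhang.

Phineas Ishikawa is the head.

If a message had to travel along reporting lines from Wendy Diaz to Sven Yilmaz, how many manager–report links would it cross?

Wendy Diaz is 3 levels below Ingrid Kowalski, and Sven Yilmaz is 1 level below Ingrid Kowalski (their lowest common manager). The shortest path runs up from Wendy Diaz to Ingrid Kowalski and back down to Sven Yilmaz: 3 + 1 = 4 links.

4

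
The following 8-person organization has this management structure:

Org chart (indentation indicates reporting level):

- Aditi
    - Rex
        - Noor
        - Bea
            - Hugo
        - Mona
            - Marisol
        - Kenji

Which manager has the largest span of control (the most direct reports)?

Direct-report counts: Aditi has 1; Rex has 4; Mona has 1; Bea has 1. The largest is 4, held by Rex.

Rex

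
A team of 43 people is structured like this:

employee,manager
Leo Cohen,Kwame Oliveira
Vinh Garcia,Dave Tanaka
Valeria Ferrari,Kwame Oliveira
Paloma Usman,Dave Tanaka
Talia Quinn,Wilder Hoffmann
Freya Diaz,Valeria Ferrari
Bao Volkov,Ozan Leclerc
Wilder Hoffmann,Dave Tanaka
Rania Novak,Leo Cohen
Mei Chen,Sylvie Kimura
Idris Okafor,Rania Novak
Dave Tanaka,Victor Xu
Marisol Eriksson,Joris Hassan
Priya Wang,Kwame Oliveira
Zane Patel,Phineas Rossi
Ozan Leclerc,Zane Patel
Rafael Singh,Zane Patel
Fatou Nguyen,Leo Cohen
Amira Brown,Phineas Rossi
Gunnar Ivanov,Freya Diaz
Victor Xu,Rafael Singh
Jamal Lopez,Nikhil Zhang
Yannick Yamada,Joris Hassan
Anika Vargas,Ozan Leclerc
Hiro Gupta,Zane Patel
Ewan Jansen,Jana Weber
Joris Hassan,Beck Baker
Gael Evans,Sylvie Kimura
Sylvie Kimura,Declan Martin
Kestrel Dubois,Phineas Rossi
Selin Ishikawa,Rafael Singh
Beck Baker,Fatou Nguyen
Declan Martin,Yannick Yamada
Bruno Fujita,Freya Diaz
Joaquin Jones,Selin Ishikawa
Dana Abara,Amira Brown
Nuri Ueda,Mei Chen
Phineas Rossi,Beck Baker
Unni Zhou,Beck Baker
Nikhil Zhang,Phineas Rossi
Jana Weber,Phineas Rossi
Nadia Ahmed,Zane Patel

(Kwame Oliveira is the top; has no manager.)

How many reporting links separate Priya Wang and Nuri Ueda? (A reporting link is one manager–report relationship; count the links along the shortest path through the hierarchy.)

Priya Wang is 1 level below Kwame Oliveira, and Nuri Ueda is 9 levels below Kwame Oliveira (their lowest common manager). The shortest path runs up from Priya Wang to Kwame Oliveira and back down to Nuri Ueda: 1 + 9 = 10 links.

10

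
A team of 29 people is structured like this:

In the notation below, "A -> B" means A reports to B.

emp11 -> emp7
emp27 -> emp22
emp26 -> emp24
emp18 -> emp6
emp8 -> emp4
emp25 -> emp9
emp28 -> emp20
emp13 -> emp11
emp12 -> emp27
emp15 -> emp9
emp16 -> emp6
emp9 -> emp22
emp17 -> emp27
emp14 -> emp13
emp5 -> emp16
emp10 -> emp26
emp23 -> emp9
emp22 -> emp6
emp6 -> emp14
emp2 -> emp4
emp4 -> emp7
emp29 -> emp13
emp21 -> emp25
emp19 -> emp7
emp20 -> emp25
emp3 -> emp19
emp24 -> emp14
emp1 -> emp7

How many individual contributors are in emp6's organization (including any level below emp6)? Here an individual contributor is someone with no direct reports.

8

The people in emp6's organization with no one reporting to them are emp18, emp5, emp23, emp28, emp21, emp15, emp17, emp12. That is 8.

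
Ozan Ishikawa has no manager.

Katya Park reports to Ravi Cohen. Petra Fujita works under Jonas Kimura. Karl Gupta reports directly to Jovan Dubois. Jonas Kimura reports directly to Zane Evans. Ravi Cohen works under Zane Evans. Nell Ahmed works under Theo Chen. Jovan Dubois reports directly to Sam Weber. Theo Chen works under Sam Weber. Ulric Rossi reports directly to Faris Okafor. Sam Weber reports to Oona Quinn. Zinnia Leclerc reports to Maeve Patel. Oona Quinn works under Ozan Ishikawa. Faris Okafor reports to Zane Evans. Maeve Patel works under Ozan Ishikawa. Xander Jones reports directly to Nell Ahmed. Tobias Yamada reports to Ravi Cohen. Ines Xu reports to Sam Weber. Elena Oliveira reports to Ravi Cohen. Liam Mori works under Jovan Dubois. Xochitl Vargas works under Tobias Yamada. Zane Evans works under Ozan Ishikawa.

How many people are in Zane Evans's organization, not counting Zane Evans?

Zane Evans directly manages Ravi Cohen, Faris Okafor, Jonas Kimura. Under Ravi Cohen: Katya Park, Elena Oliveira, Tobias Yamada, Xochitl Vargas (4). Under Faris Okafor: Ulric Rossi (1). Under Jonas Kimura: Petra Fujita (1). So Zane Evans's organization is 3 direct reports plus everyone under them: 5 + 2 + 2 = 9.

9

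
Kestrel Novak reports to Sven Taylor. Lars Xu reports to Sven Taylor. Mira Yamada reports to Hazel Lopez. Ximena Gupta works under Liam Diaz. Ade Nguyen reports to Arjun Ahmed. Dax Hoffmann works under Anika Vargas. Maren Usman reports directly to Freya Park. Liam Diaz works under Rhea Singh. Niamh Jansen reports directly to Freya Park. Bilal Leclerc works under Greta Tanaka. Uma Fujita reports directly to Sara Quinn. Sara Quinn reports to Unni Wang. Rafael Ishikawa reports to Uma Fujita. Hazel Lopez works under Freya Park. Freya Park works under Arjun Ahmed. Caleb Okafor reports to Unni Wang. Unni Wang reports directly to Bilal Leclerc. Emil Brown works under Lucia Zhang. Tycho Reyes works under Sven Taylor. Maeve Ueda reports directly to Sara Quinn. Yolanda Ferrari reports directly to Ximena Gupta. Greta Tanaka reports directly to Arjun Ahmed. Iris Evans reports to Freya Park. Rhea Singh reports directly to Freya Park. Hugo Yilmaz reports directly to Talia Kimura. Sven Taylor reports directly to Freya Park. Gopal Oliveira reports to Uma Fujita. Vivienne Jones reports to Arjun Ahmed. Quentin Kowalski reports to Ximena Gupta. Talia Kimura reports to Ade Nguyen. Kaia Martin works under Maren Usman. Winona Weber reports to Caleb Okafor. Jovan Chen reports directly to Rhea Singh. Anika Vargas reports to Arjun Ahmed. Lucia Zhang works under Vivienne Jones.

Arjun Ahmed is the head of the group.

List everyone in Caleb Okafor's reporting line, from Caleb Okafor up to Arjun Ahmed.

Caleb Okafor -> Unni Wang -> Bilal Leclerc -> Greta Tanaka -> Arjun Ahmed

Caleb Okafor reports to Unni Wang. Unni Wang reports to Bilal Leclerc. Bilal Leclerc reports to Greta Tanaka. Greta Tanaka reports to Arjun Ahmed. Arjun Ahmed is at the top.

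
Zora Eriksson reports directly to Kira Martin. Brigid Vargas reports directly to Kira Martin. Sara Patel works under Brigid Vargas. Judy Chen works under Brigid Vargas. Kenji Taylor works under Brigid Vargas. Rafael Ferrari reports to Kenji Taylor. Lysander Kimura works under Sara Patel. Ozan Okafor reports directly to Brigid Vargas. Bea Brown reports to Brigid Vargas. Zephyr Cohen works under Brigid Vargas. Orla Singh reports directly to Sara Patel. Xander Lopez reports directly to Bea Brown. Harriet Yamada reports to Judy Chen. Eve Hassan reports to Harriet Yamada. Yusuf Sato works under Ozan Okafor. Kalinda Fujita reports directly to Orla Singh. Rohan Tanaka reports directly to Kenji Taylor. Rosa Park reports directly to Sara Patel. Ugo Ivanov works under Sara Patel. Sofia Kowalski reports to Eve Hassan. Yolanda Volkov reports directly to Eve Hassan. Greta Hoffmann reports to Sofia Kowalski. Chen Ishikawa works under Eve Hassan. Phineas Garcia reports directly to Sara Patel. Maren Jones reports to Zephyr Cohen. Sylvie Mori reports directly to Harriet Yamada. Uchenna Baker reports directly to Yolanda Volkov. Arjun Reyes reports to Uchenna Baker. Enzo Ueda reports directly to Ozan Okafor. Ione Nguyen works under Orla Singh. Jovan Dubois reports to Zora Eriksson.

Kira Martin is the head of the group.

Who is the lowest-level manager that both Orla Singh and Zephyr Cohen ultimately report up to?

Brigid Vargas

Orla Singh's chain of managers is Sara Patel, Brigid Vargas, Kira Martin. Zephyr Cohen's chain of managers is Brigid Vargas, Kira Martin. The first manager that appears in both chains is Brigid Vargas.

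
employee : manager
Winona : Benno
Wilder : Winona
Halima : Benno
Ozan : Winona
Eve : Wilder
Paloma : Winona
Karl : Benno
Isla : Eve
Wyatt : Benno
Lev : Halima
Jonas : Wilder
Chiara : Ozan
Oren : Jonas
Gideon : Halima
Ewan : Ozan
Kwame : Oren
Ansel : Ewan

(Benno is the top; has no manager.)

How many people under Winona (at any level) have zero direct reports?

5

The people in Winona's organization with no one reporting to them are Paloma, Ansel, Chiara, Kwame, Isla. That is 5.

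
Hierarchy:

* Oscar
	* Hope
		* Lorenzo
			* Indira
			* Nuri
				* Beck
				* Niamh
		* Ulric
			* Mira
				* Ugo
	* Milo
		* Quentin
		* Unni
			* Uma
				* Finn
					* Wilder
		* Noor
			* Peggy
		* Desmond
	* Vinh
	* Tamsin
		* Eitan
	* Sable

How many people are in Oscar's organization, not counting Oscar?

Oscar directly manages Hope, Milo, Vinh, Tamsin, Sable. Under Hope: Ulric, Mira, Ugo, Lorenzo, Nuri, Niamh, Beck, Indira (8). Under Milo: Desmond, Noor, Peggy, Unni, Uma, Finn, Wilder, Quentin (8). Vinh has no reports. Under Tamsin: Eitan (1). Sable has no reports. So Oscar's organization is 5 direct reports plus everyone under them: 9 + 9 + 1 + 2 + 1 = 22.

22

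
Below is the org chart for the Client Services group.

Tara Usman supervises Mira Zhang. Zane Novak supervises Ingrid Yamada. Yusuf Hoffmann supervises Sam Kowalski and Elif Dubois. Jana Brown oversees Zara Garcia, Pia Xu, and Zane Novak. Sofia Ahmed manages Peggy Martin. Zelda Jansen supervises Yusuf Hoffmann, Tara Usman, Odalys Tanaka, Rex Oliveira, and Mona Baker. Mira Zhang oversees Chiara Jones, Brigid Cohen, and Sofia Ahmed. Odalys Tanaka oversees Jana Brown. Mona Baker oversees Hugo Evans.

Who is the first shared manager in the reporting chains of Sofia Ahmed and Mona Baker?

Zelda Jansen

Sofia Ahmed's chain of managers is Mira Zhang, Tara Usman, Zelda Jansen. Mona Baker's chain of managers is Zelda Jansen. The first manager that appears in both chains is Zelda Jansen.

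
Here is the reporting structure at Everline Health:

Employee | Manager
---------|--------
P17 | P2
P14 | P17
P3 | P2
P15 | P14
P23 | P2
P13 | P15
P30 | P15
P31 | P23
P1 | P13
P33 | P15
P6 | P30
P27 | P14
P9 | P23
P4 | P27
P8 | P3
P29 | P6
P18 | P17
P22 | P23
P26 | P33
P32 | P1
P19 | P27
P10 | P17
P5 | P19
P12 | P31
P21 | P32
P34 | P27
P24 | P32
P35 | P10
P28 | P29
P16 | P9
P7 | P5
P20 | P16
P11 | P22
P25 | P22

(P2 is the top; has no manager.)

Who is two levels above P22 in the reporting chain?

P22 reports to P23, and P23 reports to P2. So P22's skip-level manager is P2.

P2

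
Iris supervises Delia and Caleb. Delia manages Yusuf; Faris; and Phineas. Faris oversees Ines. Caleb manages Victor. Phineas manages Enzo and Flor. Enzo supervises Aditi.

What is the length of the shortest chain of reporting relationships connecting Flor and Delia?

2

Flor is in Delia's organization: the chain from Flor up to Delia is Flor → Phineas → Delia, which is 2 links.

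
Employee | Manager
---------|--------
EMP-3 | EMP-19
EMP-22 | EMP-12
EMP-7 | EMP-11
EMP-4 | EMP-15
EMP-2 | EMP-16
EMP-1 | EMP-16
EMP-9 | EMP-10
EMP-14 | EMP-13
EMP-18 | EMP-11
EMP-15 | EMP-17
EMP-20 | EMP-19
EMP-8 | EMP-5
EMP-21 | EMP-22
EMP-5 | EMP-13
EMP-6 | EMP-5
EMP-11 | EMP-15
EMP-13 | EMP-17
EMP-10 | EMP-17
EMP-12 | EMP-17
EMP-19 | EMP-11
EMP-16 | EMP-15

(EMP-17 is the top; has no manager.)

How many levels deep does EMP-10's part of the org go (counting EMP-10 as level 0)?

1

The longest chain under EMP-10 runs EMP-10 → EMP-9, which is 1 level below EMP-10.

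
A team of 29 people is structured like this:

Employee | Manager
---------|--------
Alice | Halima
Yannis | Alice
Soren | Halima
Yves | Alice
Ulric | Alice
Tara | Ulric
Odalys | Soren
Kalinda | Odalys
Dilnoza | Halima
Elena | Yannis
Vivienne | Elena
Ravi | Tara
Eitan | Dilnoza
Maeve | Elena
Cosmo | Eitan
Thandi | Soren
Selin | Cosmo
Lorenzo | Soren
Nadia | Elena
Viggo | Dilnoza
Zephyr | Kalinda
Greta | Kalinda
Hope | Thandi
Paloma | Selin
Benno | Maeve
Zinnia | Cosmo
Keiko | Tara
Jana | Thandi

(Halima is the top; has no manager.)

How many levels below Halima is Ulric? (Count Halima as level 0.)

2

Chain from Ulric up to Halima: Ulric → Alice → Halima. That is 2 steps up, so Ulric is 2 levels below Halima.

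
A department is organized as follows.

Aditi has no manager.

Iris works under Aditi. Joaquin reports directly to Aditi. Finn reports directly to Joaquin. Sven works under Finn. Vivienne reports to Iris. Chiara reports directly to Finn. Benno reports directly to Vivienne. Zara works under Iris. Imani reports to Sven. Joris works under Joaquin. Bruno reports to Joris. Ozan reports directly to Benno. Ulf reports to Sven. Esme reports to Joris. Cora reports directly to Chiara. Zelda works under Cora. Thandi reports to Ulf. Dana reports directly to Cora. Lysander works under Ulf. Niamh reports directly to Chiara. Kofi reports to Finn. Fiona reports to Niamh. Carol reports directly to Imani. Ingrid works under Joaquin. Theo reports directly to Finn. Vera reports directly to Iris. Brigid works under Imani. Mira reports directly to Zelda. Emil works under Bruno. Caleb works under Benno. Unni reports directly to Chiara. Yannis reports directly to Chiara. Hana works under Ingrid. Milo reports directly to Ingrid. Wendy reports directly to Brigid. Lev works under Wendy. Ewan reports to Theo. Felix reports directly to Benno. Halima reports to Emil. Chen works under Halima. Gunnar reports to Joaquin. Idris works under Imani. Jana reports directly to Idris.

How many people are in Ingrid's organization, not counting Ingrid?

2

Ingrid directly manages Hana, Milo. Hana has no reports. Milo has no reports. So Ingrid's organization is 2 direct reports plus everyone under them: 1 + 1 = 2.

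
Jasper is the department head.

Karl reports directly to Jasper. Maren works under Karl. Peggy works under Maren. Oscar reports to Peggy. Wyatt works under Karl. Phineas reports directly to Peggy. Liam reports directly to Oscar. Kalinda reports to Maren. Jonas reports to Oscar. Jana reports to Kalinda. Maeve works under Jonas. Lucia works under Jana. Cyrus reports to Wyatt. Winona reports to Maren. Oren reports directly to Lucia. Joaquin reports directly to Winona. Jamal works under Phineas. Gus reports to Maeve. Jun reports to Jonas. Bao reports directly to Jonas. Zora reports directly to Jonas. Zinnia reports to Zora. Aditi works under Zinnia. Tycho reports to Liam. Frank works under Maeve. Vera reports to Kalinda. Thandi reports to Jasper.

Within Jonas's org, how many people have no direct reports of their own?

5

The people in Jonas's organization with no one reporting to them are Aditi, Bao, Jun, Frank, Gus. That is 5.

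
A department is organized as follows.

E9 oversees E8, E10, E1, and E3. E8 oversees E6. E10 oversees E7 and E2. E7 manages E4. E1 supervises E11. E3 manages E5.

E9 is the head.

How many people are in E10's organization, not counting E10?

E10 directly manages E7, E2. Under E7: E4 (1). E2 has no reports. So E10's organization is 2 direct reports plus everyone under them: 2 + 1 = 3.

3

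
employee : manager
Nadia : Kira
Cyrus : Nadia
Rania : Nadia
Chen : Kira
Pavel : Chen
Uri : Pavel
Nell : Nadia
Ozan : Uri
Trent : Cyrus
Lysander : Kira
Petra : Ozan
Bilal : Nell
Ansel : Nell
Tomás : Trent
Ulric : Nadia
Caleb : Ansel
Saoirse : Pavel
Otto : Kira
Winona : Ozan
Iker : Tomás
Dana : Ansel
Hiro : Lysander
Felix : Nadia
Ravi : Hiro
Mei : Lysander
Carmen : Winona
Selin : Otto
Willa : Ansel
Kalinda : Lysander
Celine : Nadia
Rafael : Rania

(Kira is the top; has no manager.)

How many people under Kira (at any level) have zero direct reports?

16

The people in Kira's organization with no one reporting to them are Selin, Kalinda, Mei, Ravi, Saoirse, Carmen, Petra, Celine, Felix, Ulric, Willa, Dana, Caleb, Bilal, Rafael, Iker. That is 16.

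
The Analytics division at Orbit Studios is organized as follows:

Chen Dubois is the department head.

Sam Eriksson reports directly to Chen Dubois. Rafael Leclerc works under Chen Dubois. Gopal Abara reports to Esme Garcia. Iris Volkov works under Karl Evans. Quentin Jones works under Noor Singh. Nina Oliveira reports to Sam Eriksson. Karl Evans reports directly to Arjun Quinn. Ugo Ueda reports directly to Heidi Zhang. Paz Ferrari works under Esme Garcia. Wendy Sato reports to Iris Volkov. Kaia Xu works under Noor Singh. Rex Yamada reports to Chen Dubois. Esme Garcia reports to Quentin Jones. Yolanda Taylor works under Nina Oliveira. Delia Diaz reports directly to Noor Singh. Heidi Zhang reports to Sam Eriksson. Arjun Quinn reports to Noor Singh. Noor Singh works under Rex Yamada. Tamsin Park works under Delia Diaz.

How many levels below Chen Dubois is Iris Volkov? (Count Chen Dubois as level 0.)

Chain from Iris Volkov up to Chen Dubois: Iris Volkov → Karl Evans → Arjun Quinn → Noor Singh → Rex Yamada → Chen Dubois. That is 5 steps up, so Iris Volkov is 5 levels below Chen Dubois.

5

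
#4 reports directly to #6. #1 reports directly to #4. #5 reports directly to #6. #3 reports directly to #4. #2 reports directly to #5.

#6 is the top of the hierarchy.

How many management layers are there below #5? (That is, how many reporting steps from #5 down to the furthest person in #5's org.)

The longest chain under #5 runs #5 → #2, which is 1 level below #5.

1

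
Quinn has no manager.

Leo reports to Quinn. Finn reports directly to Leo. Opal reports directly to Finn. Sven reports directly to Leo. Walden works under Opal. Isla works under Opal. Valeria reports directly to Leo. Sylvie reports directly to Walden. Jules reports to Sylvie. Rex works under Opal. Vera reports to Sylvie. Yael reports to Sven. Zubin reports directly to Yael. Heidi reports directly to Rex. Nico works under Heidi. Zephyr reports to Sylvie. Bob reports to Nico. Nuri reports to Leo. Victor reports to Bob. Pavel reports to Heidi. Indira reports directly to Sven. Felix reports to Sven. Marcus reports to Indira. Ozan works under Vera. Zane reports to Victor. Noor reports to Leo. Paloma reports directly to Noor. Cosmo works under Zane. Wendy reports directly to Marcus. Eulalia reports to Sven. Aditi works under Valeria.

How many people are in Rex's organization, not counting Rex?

7

Rex directly manages Heidi. Under Heidi: Pavel, Nico, Bob, Victor, Zane, Cosmo (6). That's 7 in total.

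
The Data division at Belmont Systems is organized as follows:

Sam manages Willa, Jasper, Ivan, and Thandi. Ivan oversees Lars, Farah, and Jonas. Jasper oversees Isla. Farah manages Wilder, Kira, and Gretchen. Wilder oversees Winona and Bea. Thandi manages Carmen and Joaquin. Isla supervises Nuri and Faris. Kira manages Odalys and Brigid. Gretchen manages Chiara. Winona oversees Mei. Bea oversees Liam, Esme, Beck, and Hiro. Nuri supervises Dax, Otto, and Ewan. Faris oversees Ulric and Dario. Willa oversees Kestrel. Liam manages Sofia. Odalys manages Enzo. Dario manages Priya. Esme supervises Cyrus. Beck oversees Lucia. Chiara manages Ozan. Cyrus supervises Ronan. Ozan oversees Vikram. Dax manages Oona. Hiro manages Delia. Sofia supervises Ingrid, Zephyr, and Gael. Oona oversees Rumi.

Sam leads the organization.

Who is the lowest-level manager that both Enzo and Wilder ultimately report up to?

Farah

Enzo's chain of managers is Odalys, Kira, Farah, Ivan, Sam. Wilder's chain of managers is Farah, Ivan, Sam. The first manager that appears in both chains is Farah.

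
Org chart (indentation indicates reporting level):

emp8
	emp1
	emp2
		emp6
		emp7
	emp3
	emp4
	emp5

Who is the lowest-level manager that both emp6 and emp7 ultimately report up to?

emp6's chain of managers is emp2, emp8. emp7's chain of managers is emp2, emp8. The first manager that appears in both chains is emp2.

emp2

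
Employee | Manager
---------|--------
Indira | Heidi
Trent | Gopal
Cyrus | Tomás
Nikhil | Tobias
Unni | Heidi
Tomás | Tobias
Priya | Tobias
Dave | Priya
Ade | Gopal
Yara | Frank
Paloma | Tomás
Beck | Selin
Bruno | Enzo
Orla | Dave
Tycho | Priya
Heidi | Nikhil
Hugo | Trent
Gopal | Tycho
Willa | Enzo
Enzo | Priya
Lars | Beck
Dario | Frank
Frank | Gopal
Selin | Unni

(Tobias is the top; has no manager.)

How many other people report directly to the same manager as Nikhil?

Nikhil reports to Tobias. Tobias's other direct reports are Priya, Tomás — 2 peers.

2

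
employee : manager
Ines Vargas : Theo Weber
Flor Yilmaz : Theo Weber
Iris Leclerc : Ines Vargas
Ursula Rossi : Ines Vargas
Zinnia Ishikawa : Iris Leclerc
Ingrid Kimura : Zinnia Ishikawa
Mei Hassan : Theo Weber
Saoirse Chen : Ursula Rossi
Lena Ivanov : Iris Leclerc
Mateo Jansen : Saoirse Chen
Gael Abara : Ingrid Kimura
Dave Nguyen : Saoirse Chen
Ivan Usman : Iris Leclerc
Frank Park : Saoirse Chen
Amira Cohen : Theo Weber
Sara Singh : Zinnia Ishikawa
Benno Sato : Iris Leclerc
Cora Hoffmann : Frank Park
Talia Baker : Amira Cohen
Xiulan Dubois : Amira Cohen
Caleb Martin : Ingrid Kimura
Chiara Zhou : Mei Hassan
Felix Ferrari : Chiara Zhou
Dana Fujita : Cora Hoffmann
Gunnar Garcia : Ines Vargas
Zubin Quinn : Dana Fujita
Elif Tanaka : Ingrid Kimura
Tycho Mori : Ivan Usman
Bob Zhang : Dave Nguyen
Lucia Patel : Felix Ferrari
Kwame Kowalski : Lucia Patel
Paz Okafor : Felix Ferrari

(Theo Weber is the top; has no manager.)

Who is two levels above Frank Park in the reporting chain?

Frank Park reports to Saoirse Chen, and Saoirse Chen reports to Ursula Rossi. So Frank Park's skip-level manager is Ursula Rossi.

Ursula Rossi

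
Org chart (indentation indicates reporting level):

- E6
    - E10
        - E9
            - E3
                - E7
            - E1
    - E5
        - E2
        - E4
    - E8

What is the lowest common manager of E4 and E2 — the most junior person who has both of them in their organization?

E5

E4's chain of managers is E5, E6. E2's chain of managers is E5, E6. The first manager that appears in both chains is E5.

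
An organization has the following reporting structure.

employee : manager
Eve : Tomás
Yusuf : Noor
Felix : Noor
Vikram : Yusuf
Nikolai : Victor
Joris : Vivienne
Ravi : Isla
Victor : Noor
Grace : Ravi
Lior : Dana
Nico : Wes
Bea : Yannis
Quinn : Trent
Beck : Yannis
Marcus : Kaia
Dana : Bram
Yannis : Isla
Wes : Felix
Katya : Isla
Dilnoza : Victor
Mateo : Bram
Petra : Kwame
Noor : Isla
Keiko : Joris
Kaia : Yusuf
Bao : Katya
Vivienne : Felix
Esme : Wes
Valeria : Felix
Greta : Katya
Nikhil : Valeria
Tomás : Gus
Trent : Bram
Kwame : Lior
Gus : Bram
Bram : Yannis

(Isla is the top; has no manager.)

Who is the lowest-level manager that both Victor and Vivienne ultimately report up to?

Victor's chain of managers is Noor, Isla. Vivienne's chain of managers is Felix, Noor, Isla. The first manager that appears in both chains is Noor.

Noor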